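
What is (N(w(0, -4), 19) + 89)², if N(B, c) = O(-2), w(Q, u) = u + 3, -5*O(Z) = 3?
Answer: 195364/25 ≈ 7814.6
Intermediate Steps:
O(Z) = -⅗ (O(Z) = -⅕*3 = -⅗)
w(Q, u) = 3 + u
N(B, c) = -⅗
(N(w(0, -4), 19) + 89)² = (-⅗ + 89)² = (442/5)² = 195364/25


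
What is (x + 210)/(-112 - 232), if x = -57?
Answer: -153/344 ≈ -0.44477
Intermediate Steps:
(x + 210)/(-112 - 232) = (-57 + 210)/(-112 - 232) = 153/(-344) = 153*(-1/344) = -153/344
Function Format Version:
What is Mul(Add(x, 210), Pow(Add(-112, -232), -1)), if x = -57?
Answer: Rational(-153, 344) ≈ -0.44477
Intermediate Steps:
Mul(Add(x, 210), Pow(Add(-112, -232), -1)) = Mul(Add(-57, 210), Pow(Add(-112, -232), -1)) = Mul(153, Pow(-344, -1)) = Mul(153, Rational(-1, 344)) = Rational(-153, 344)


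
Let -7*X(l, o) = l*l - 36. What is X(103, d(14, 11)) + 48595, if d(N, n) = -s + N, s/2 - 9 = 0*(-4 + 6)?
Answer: 329592/7 ≈ 47085.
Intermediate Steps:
s = 18 (s = 18 + 2*(0*(-4 + 6)) = 18 + 2*(0*2) = 18 + 2*0 = 18 + 0 = 18)
d(N, n) = -18 + N (d(N, n) = -1*18 + N = -18 + N)
X(l, o) = 36/7 - l²/7 (X(l, o) = -(l*l - 36)/7 = -(l² - 36)/7 = -(-36 + l²)/7 = 36/7 - l²/7)
X(103, d(14, 11)) + 48595 = (36/7 - ⅐*103²) + 48595 = (36/7 - ⅐*10609) + 48595 = (36/7 - 10609/7) + 48595 = -10573/7 + 48595 = 329592/7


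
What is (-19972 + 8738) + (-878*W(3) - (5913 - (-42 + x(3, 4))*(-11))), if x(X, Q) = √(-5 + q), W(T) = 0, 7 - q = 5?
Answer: -16685 - 11*I*√3 ≈ -16685.0 - 19.053*I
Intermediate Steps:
q = 2 (q = 7 - 1*5 = 7 - 5 = 2)
x(X, Q) = I*√3 (x(X, Q) = √(-5 + 2) = √(-3) = I*√3)
(-19972 + 8738) + (-878*W(3) - (5913 - (-42 + x(3, 4))*(-11))) = (-19972 + 8738) + (-878*0 - (5913 - (-42 + I*√3)*(-11))) = -11234 + (0 - (5913 - (462 - 11*I*√3))) = -11234 + (0 - (5913 + (-462 + 11*I*√3))) = -11234 + (0 - (5451 + 11*I*√3)) = -11234 + (0 + (-5451 - 11*I*√3)) = -11234 + (-5451 - 11*I*√3) = -16685 - 11*I*√3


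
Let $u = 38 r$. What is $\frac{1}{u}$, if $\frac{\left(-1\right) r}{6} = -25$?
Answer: $\frac{1}{5700} \approx 0.00017544$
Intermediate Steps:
$r = 150$ ($r = \left(-6\right) \left(-25\right) = 150$)
$u = 5700$ ($u = 38 \cdot 150 = 5700$)
$\frac{1}{u} = \frac{1}{5700}$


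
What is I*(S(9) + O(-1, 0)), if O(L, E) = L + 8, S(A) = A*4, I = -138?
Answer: -5934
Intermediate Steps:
S(A) = 4*A
O(L, E) = 8 + L
I*(S(9) + O(-1, 0)) = -138*(4*9 + (8 - 1)) = -138*(36 + 7) = -138*43 = -5934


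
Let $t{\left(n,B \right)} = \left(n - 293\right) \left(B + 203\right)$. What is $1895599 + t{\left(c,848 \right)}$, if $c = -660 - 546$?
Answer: $320150$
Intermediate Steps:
$c = -1206$ ($c = -660 - 546 = -1206$)
$t{\left(n,B \right)} = \left(-293 + n\right) \left(203 + B\right)$
$1895599 + t{\left(c,848 \right)} = 1895599 + \left(-59479 - 248464 + 203 \left(-1206\right) + 848 \left(-1206\right)\right) = 1895599 - 1575449 = 320150$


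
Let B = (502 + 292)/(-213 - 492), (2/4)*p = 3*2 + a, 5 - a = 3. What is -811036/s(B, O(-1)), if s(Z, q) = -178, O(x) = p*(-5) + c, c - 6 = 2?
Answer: 405518/89 ≈ 4556.4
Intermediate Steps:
a = 2 (a = 5 - 1*3 = 5 - 3 = 2)
c = 8 (c = 6 + 2 = 8)
p = 16 (p = 2*(3*2 + 2) = 2*(6 + 2) = 2*8 = 16)
B = -794/705 (B = 794/(-705) = 794*(-1/705) = -794/705 ≈ -1.1262)
O(x) = -72 (O(x) = 16*(-5) + 8 = -80 + 8 = -72)
-811036/s(B, O(-1)) = -811036/(-178) = -811036*(-1/178) = 405518/89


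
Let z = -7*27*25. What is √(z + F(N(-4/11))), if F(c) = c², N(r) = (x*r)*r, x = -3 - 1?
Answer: I*√69174629/121 ≈ 68.737*I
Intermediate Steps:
x = -4
N(r) = -4*r² (N(r) = (-4*r)*r = -4*r²)
z = -4725 (z = -189*25 = -4725)
√(z + F(N(-4/11))) = √(-4725 + (-4*(-4/11)²)²) = √(-4725 + (-4*16/121)²) = √(-4725 + (-64/121)²) = √(-4725 + 4096/14641) = √(-69174629/14641) = I*√69174629/121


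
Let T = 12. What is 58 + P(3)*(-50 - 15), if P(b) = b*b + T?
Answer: -1307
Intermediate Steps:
P(b) = 12 + b**2 (P(b) = b*b + 12 = b**2 + 12 = 12 + b**2)
58 + P(3)*(-50 - 15) = 58 + (12 + 3**2)*(-50 - 15) = 58 + (12 + 9)*(-65) = 58 + 21*(-65) = 58 - 1365 = -1307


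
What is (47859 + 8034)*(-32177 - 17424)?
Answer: -2772348693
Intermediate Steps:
(47859 + 8034)*(-32177 - 17424) = 55893*(-49601) = -2772348693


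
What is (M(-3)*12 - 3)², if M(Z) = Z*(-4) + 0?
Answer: 19881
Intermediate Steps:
M(Z) = -4*Z (M(Z) = -4*Z + 0 = -4*Z)
(M(-3)*12 - 3)² = (-4*(-3)*12 - 3)² = (12*12 - 3)² = (144 - 3)² = 141² = 19881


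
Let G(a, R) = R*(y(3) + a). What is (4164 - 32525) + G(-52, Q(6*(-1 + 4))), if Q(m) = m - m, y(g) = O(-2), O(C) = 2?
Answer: -28361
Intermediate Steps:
y(g) = 2
Q(m) = 0
G(a, R) = R*(2 + a)
(4164 - 32525) + G(-52, Q(6*(-1 + 4))) = (4164 - 32525) + 0*(2 - 52) = -28361 + 0*(-50) = -28361 + 0 = -28361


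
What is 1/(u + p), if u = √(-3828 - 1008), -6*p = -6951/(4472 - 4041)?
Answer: 1997254/3598729273 - 1486088*I*√1209/3598729273 ≈ 0.00055499 - 0.014358*I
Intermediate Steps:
p = 2317/862 (p = -(-2317)/(2*(4472 - 4041)) = -(-2317)/(2*431) = -⅙*(-6951/431) = 2317/862 ≈ 2.6879)
u = 2*I*√1209 (u = √(-4836) = 2*I*√1209 ≈ 69.541*I)
1/(u + p) = 1/(2*I*√1209 + 2317/862) = 1/(2317/862 + 2*I*√1209)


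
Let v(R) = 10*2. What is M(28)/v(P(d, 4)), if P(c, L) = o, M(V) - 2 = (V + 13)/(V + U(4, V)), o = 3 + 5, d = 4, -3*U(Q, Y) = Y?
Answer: 47/224 ≈ 0.20982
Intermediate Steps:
U(Q, Y) = -Y/3
o = 8
M(V) = 2 + 3*(13 + V)/(2*V) (M(V) = 2 + (V + 13)/(V - V/3) = 2 + (13 + V)/((2*V/3)) = 2 + (13 + V)*(3/(2*V)) = 2 + 3*(13 + V)/(2*V))
P(c, L) = 8
v(R) = 20
M(28)/v(P(d, 4)) = ((1/2)*(39 + 7*28)/28)/20 = ((1/2)*(1/28)*(39 + 196))*(1/20) = ((1/2)*(1/28)*235)*(1/20) = (235/56)*(1/20) = 47/224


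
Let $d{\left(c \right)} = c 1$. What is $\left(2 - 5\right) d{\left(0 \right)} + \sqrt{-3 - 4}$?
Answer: $i \sqrt{7} \approx 2.6458 i$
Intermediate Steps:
$d{\left(c \right)} = c$
$\left(2 - 5\right) d{\left(0 \right)} + \sqrt{-3 - 4} = \left(2 - 5\right) 0 + \sqrt{-3 - 4} = \left(-3\right) 0 + \sqrt{-7} = 0 + i \sqrt{7} = i \sqrt{7}$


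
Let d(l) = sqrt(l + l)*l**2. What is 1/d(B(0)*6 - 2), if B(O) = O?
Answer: -I/8 ≈ -0.125*I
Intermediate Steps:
d(l) = sqrt(2)*l**(5/2) (d(l) = sqrt(2*l)*l**2 = (sqrt(2)*sqrt(l))*l**2 = sqrt(2)*l**(5/2))
1/d(B(0)*6 - 2) = 1/(sqrt(2)*(0*6 - 2)**(5/2)) = 1/(sqrt(2)*(0 - 2)**(5/2)) = 1/(sqrt(2)*(-2)**(5/2)) = 1/(sqrt(2)*(4*I*sqrt(2))) = 1/(8*I) = -I/8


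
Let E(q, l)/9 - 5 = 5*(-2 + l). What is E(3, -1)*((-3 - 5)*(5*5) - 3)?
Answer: 18270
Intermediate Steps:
E(q, l) = -45 + 45*l (E(q, l) = 45 + 9*(5*(-2 + l)) = 45 + 9*(-10 + 5*l) = 45 + (-90 + 45*l) = -45 + 45*l)
E(3, -1)*((-3 - 5)*(5*5) - 3) = (-45 + 45*(-1))*((-3 - 5)*(5*5) - 3) = (-45 - 45)*(-8*25 - 3) = -90*(-200 - 3) = -90*(-203) = 18270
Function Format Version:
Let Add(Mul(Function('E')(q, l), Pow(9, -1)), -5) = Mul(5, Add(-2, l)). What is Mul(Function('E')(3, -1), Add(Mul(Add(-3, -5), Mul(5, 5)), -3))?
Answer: 18270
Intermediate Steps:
Function('E')(q, l) = Add(-45, Mul(45, l)) (Function('E')(q, l) = Add(45, Mul(9, Mul(5, Add(-2, l)))) = Add(45, Mul(9, Add(-10, Mul(5, l)))) = Add(45, Add(-90, Mul(45, l))) = Add(-45, Mul(45, l)))
Mul(Function('E')(3, -1), Add(Mul(Add(-3, -5), Mul(5, 5)), -3)) = Mul(Add(-45, Mul(45, -1)), Add(Mul(Add(-3, -5), Mul(5, 5)), -3)) = Mul(Add(-45, -45), Add(Mul(-8, 25), -3)) = Mul(-90, Add(-200, -3)) = Mul(-90, -203) = 18270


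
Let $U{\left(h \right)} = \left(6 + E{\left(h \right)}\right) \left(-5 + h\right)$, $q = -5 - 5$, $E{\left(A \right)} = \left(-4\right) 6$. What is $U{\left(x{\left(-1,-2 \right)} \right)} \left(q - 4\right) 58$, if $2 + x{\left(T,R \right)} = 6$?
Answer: $-14616$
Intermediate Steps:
$E{\left(A \right)} = -24$
$x{\left(T,R \right)} = 4$ ($x{\left(T,R \right)} = -2 + 6 = 4$)
$q = -10$ ($q = -5 - 5 = -10$)
$U{\left(h \right)} = 90 - 18 h$ ($U{\left(h \right)} = \left(6 - 24\right) \left(-5 + h\right) = - 18 \left(-5 + h\right) = 90 - 18 h$)
$U{\left(x{\left(-1,-2 \right)} \right)} \left(q - 4\right) 58 = \left(90 - 72\right) \left(-10 - 4\right) 58 = \left(90 - 72\right) \left(-14\right) 58 = 18 \left(-14\right) 58 = \left(-252\right) 58 = -14616$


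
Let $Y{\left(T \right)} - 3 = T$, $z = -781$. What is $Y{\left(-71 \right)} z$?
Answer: $53108$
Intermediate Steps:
$Y{\left(T \right)} = 3 + T$
$Y{\left(-71 \right)} z = \left(3 - 71\right) \left(-781\right) = \left(-68\right) \left(-781\right) = 53108$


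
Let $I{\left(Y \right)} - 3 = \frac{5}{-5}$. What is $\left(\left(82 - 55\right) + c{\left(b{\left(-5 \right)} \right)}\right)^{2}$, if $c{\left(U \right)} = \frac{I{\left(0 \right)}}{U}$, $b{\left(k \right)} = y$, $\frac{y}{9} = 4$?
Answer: $\frac{237169}{324} \approx 732.0$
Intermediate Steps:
$y = 36$ ($y = 9 \cdot 4 = 36$)
$I{\left(Y \right)} = 2$ ($I{\left(Y \right)} = 3 + \frac{5}{-5} = 3 + 5 \left(- \frac{1}{5}\right) = 3 - 1 = 2$)
$b{\left(k \right)} = 36$
$c{\left(U \right)} = \frac{2}{U}$
$\left(\left(82 - 55\right) + c{\left(b{\left(-5 \right)} \right)}\right)^{2} = \left(\left(82 - 55\right) + \frac{2}{36}\right)^{2} = \left(27 + 2 \cdot \frac{1}{36}\right)^{2} = \left(27 + \frac{1}{18}\right)^{2} = \left(\frac{487}{18}\right)^{2} = \frac{237169}{324}$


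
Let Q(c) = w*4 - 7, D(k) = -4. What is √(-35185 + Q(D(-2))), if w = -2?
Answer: 40*I*√22 ≈ 187.62*I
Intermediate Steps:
Q(c) = -15 (Q(c) = -2*4 - 7 = -8 - 7 = -15)
√(-35185 + Q(D(-2))) = √(-35185 - 15) = √(-35200) = 40*I*√22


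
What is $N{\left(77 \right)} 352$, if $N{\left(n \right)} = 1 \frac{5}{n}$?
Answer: $\frac{160}{7} \approx 22.857$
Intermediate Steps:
$N{\left(n \right)} = \frac{5}{n}$
$N{\left(77 \right)} 352 = \frac{5}{77} \cdot 352 = \frac{160}{7}$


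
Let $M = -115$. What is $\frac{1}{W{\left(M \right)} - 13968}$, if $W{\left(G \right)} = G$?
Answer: $- \frac{1}{14083} \approx -7.1008 \cdot 10^{-5}$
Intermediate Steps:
$\frac{1}{W{\left(M \right)} - 13968} = \frac{1}{-115 - 13968} = \frac{1}{-14083} = - \frac{1}{14083}$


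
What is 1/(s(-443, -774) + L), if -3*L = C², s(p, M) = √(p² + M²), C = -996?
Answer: -330672/109343176259 - 5*√31813/109343176259 ≈ -3.0323e-6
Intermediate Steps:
s(p, M) = √(M² + p²)
L = -330672 (L = -⅓*(-996)² = -⅓*992016 = -330672)
1/(s(-443, -774) + L) = 1/(√((-774)² + (-443)²) - 330672) = 1/(√(599076 + 196249) - 330672) = 1/(√795325 - 330672) = 1/(5*√31813 - 330672) = 1/(-330672 + 5*√31813)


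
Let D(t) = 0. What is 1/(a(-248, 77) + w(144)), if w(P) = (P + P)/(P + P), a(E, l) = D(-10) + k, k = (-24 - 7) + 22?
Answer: -⅛ ≈ -0.12500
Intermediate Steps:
k = -9 (k = -31 + 22 = -9)
a(E, l) = -9 (a(E, l) = 0 - 9 = -9)
w(P) = 1 (w(P) = (2*P)/((2*P)) = (2*P)*(1/(2*P)) = 1)
1/(a(-248, 77) + w(144)) = 1/(-9 + 1) = 1/(-8) = -⅛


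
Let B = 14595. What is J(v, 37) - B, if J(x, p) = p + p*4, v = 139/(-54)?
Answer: -14410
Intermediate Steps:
v = -139/54 (v = 139*(-1/54) = -139/54 ≈ -2.5741)
J(x, p) = 5*p (J(x, p) = p + 4*p = 5*p)
J(v, 37) - B = 5*37 - 1*14595 = 185 - 14595 = -14410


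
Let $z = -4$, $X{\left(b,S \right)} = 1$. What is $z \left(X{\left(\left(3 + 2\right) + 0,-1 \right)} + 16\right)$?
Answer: $-68$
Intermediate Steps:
$z \left(X{\left(\left(3 + 2\right) + 0,-1 \right)} + 16\right) = - 4 \left(1 + 16\right) = \left(-4\right) 17 = -68$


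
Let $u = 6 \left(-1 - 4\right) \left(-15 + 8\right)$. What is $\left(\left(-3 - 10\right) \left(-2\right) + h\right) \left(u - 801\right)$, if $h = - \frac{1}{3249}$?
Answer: $- \frac{16641181}{1083} \approx -15366.0$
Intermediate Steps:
$u = 210$ ($u = 6 \left(-5\right) \left(-7\right) = \left(-30\right) \left(-7\right) = 210$)
$h = - \frac{1}{3249}$ ($h = \left(-1\right) \frac{1}{3249} = - \frac{1}{3249} \approx -0.00030779$)
$\left(\left(-3 - 10\right) \left(-2\right) + h\right) \left(u - 801\right) = \left(\left(-3 - 10\right) \left(-2\right) - \frac{1}{3249}\right) \left(210 - 801\right) = \left(\left(-13\right) \left(-2\right) - \frac{1}{3249}\right) \left(-591\right) = \left(26 - \frac{1}{3249}\right) \left(-591\right) = \frac{84473}{3249} \left(-591\right) = - \frac{16641181}{1083}$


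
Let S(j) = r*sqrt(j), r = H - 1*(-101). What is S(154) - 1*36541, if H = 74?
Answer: -36541 + 175*sqrt(154) ≈ -34369.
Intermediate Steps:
r = 175 (r = 74 - 1*(-101) = 74 + 101 = 175)
S(j) = 175*sqrt(j)
S(154) - 1*36541 = 175*sqrt(154) - 1*36541 = 175*sqrt(154) - 36541 = -36541 + 175*sqrt(154)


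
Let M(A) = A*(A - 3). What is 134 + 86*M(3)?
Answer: 134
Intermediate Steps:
M(A) = A*(-3 + A)
134 + 86*M(3) = 134 + 86*(3*(-3 + 3)) = 134 + 86*(3*0) = 134 + 86*0 = 134 + 0 = 134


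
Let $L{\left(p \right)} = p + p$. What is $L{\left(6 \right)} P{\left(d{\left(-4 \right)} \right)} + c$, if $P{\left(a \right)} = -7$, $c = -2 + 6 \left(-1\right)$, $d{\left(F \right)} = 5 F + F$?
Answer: $-92$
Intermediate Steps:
$d{\left(F \right)} = 6 F$
$c = -8$ ($c = -2 - 6 = -8$)
$L{\left(p \right)} = 2 p$
$L{\left(6 \right)} P{\left(d{\left(-4 \right)} \right)} + c = 2 \cdot 6 \left(-7\right) - 8 = 12 \left(-7\right) - 8 = -84 - 8 = -92$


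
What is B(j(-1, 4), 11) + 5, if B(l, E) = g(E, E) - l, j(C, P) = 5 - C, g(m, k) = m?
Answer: 10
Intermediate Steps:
B(l, E) = E - l
B(j(-1, 4), 11) + 5 = (11 - (5 - 1*(-1))) + 5 = (11 - (5 + 1)) + 5 = (11 - 1*6) + 5 = (11 - 6) + 5 = 5 + 5 = 10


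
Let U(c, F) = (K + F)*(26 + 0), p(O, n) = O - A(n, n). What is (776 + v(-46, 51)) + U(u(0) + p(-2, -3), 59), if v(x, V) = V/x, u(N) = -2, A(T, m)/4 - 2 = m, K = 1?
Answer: 107405/46 ≈ 2334.9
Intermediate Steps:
A(T, m) = 8 + 4*m
p(O, n) = -8 + O - 4*n (p(O, n) = O - (8 + 4*n) = O + (-8 - 4*n) = -8 + O - 4*n)
U(c, F) = 26 + 26*F (U(c, F) = (1 + F)*(26 + 0) = (1 + F)*26 = 26 + 26*F)
(776 + v(-46, 51)) + U(u(0) + p(-2, -3), 59) = (776 + 51/(-46)) + (26 + 26*59) = (776 + 51*(-1/46)) + (26 + 1534) = (776 - 51/46) + 1560 = 35645/46 + 1560 = 107405/46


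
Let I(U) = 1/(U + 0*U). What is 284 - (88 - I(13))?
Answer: 2549/13 ≈ 196.08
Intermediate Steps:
I(U) = 1/U (I(U) = 1/(U + 0) = 1/U)
284 - (88 - I(13)) = 284 - (88 - 1/13) = 284 - 1*1143/13 = 284 - 1143/13 = 2549/13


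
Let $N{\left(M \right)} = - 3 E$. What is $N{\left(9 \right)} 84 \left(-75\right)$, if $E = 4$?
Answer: $75600$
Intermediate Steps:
$N{\left(M \right)} = -12$ ($N{\left(M \right)} = \left(-3\right) 4 = -12$)
$N{\left(9 \right)} 84 \left(-75\right) = \left(-12\right) 84 \left(-75\right) = \left(-1008\right) \left(-75\right) = 75600$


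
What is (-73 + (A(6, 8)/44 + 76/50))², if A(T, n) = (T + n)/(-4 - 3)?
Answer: 1547556921/302500 ≈ 5115.9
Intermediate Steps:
A(T, n) = -T/7 - n/7 (A(T, n) = (T + n)/(-7) = (T + n)*(-⅐) = -T/7 - n/7)
(-73 + (A(6, 8)/44 + 76/50))² = (-73 + ((-⅐*6 - ⅐*8)/44 + 76/50))² = (-73 + ((-6/7 - 8/7)*(1/44) + 76*(1/50)))² = (-73 + (-2*1/44 + 38/25))² = (-73 + (-1/22 + 38/25))² = (-73 + 811/550)² = (-39339/550)² = 1547556921/302500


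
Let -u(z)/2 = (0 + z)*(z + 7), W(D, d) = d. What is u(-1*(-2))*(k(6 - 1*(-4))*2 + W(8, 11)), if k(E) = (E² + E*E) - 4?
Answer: -14508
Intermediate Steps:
u(z) = -2*z*(7 + z) (u(z) = -2*(0 + z)*(z + 7) = -2*z*(7 + z))
k(E) = -4 + 2*E² (k(E) = (E² + E²) - 4 = 2*E² - 4 = -4 + 2*E²)
u(-1*(-2))*(k(6 - 1*(-4))*2 + W(8, 11)) = (-2*(-1*(-2))*(7 - 1*(-2)))*((-4 + 2*(6 - 1*(-4))²)*2 + 11) = (-2*2*(7 + 2))*((-4 + 2*(6 + 4)²)*2 + 11) = (-2*2*9)*((-4 + 2*10²)*2 + 11) = -36*((-4 + 2*100)*2 + 11) = -36*((-4 + 200)*2 + 11) = -36*(196*2 + 11) = -36*(392 + 11) = -36*403 = -14508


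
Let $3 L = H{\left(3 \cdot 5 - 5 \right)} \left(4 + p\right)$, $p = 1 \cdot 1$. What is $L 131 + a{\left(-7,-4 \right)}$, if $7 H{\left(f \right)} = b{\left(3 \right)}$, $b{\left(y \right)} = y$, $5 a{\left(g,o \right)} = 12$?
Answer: $\frac{3359}{35} \approx 95.971$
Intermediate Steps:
$a{\left(g,o \right)} = \frac{12}{5}$ ($a{\left(g,o \right)} = \frac{1}{5} \cdot 12 = \frac{12}{5}$)
$H{\left(f \right)} = \frac{3}{7}$ ($H{\left(f \right)} = \frac{1}{7} \cdot 3 = \frac{3}{7}$)
$p = 1$
$L = \frac{5}{7}$ ($L = \frac{\frac{3}{7} \left(4 + 1\right)}{3} = \frac{\frac{3}{7} \cdot 5}{3} = \frac{1}{3} \cdot \frac{15}{7} = \frac{5}{7} \approx 0.71429$)
$L 131 + a{\left(-7,-4 \right)} = \frac{5}{7} \cdot 131 + \frac{12}{5} = \frac{655}{7} + \frac{12}{5} = \frac{3359}{35}$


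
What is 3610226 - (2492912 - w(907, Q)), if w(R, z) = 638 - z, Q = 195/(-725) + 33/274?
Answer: 44416238861/39730 ≈ 1.1180e+6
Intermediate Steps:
Q = -5901/39730 (Q = 195*(-1/725) + 33*(1/274) = -39/145 + 33/274 = -5901/39730 ≈ -0.14853)
3610226 - (2492912 - w(907, Q)) = 3610226 - (2492912 - (638 - 1*(-5901/39730))) = 3610226 - (2492912 - (638 + 5901/39730)) = 3610226 - (2492912 - 1*25353641/39730) = 3610226 - (2492912 - 25353641/39730) = 3610226 - 1*99018040119/39730 = 3610226 - 99018040119/39730 = 44416238861/39730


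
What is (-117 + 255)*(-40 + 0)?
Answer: -5520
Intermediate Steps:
(-117 + 255)*(-40 + 0) = 138*(-40) = -5520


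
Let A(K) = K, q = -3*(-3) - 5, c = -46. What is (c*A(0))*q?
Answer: 0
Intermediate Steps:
q = 4 (q = 9 - 5 = 4)
(c*A(0))*q = -46*0*4 = 0*4 = 0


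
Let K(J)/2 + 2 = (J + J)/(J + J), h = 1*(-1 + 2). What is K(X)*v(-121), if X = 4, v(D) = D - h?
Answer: 244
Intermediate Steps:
h = 1 (h = 1*1 = 1)
v(D) = -1 + D (v(D) = D - 1*1 = D - 1 = -1 + D)
K(J) = -2 (K(J) = -4 + 2*((J + J)/(J + J)) = -4 + 2*((2*J)/((2*J))) = -4 + 2*((2*J)*(1/(2*J))) = -4 + 2*1 = -4 + 2 = -2)
K(X)*v(-121) = -2*(-1 - 121) = -2*(-122) = 244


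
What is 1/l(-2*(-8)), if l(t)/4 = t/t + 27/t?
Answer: 4/43 ≈ 0.093023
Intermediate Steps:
l(t) = 4 + 108/t (l(t) = 4*(t/t + 27/t) = 4*(1 + 27/t) = 4 + 108/t)
1/l(-2*(-8)) = 1/(4 + 108/((-2*(-8)))) = 1/(4 + 108/16) = 1/(4 + 108*(1/16)) = 1/(4 + 27/4) = 1/(43/4) = 4/43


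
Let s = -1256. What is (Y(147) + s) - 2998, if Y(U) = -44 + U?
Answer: -4151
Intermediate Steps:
(Y(147) + s) - 2998 = ((-44 + 147) - 1256) - 2998 = (103 - 1256) - 2998 = -1153 - 2998 = -4151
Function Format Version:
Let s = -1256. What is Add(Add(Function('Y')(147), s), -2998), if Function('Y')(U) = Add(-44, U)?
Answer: -4151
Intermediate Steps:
Add(Add(Function('Y')(147), s), -2998) = Add(Add(Add(-44, 147), -1256), -2998) = Add(Add(103, -1256), -2998) = Add(-1153, -2998) = -4151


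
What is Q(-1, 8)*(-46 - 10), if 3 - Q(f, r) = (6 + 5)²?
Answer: 6608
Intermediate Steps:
Q(f, r) = -118 (Q(f, r) = 3 - (6 + 5)² = 3 - 1*11² = 3 - 1*121 = 3 - 121 = -118)
Q(-1, 8)*(-46 - 10) = -118*(-46 - 10) = -118*(-56) = 6608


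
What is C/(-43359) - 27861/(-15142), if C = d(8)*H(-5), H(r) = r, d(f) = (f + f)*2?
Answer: 1210447819/656541978 ≈ 1.8437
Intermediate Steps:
d(f) = 4*f (d(f) = (2*f)*2 = 4*f)
C = -160 (C = (4*8)*(-5) = 32*(-5) = -160)
C/(-43359) - 27861/(-15142) = -160/(-43359) - 27861/(-15142) = -160*(-1/43359) - 27861*(-1/15142) = 160/43359 + 27861/15142 = 1210447819/656541978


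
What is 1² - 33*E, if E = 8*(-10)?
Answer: 2641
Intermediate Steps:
E = -80
1² - 33*E = 1² - 33*(-80) = 1 + 2640 = 2641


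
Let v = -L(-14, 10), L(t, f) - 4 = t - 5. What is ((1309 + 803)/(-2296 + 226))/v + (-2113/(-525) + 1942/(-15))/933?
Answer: -456203/2253195 ≈ -0.20247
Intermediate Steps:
L(t, f) = -1 + t (L(t, f) = 4 + (t - 5) = 4 + (-5 + t) = -1 + t)
v = 15 (v = -(-1 - 14) = -1*(-15) = 15)
((1309 + 803)/(-2296 + 226))/v + (-2113/(-525) + 1942/(-15))/933 = ((1309 + 803)/(-2296 + 226))/15 + (-2113/(-525) + 1942/(-15))/933 = (2112/(-2070))*(1/15) + (-2113*(-1/525) + 1942*(-1/15))*(1/933) = (2112*(-1/2070))*(1/15) + (2113/525 - 1942/15)*(1/933) = -352/345*1/15 - 65857/525*1/933 = -352/5175 - 65857/489825 = -456203/2253195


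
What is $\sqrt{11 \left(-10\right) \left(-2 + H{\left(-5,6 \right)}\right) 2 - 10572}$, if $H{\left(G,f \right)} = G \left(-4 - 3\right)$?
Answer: $2 i \sqrt{4458} \approx 133.54 i$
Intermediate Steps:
$H{\left(G,f \right)} = - 7 G$ ($H{\left(G,f \right)} = G \left(-7\right) = - 7 G$)
$\sqrt{11 \left(-10\right) \left(-2 + H{\left(-5,6 \right)}\right) 2 - 10572} = \sqrt{11 \left(-10\right) \left(-2 - -35\right) 2 - 10572} = \sqrt{- 110 \left(-2 + 35\right) 2 - 10572} = \sqrt{- 110 \cdot 33 \cdot 2 - 10572} = \sqrt{\left(-110\right) 66 - 10572} = \sqrt{-7260 - 10572} = \sqrt{-17832} = 2 i \sqrt{4458}$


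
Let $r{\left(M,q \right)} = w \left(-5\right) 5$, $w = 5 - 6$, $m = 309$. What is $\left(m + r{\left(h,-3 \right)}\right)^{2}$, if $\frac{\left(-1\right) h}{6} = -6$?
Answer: $111556$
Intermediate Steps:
$h = 36$ ($h = \left(-6\right) \left(-6\right) = 36$)
$w = -1$ ($w = 5 - 6 = -1$)
$r{\left(M,q \right)} = 25$ ($r{\left(M,q \right)} = \left(-1\right) \left(-5\right) 5 = 5 \cdot 5 = 25$)
$\left(m + r{\left(h,-3 \right)}\right)^{2} = \left(309 + 25\right)^{2} = 334^{2} = 111556$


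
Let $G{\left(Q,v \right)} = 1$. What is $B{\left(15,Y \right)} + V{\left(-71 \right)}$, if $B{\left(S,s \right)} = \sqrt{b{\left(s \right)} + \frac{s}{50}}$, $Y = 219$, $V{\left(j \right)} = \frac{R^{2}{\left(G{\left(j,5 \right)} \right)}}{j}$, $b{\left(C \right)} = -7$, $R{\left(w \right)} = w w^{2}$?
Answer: $- \frac{1}{71} + \frac{i \sqrt{262}}{10} \approx -0.014085 + 1.6186 i$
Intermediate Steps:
$R{\left(w \right)} = w^{3}$
$V{\left(j \right)} = \frac{1}{j}$ ($V{\left(j \right)} = \frac{\left(1^{3}\right)^{2}}{j} = \frac{1^{2}}{j} = 1 \frac{1}{j} = \frac{1}{j}$)
$B{\left(S,s \right)} = \sqrt{-7 + \frac{s}{50}}$
$B{\left(15,Y \right)} + V{\left(-71 \right)} = \frac{\sqrt{-700 + 2 \cdot 219}}{10} + \frac{1}{-71} = \frac{\sqrt{-700 + 438}}{10} - \frac{1}{71} = \frac{\sqrt{-262}}{10} - \frac{1}{71} = \frac{i \sqrt{262}}{10} - \frac{1}{71} = - \frac{1}{71} + \frac{i \sqrt{262}}{10}$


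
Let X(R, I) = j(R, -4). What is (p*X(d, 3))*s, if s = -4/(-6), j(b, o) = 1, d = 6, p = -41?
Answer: -82/3 ≈ -27.333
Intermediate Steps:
X(R, I) = 1
s = ⅔ (s = -4*(-⅙) = ⅔ ≈ 0.66667)
(p*X(d, 3))*s = -41*1*(⅔) = -41*⅔ = -82/3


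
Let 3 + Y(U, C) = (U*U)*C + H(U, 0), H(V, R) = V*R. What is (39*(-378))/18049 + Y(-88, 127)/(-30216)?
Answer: -18196365037/545368584 ≈ -33.365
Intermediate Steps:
H(V, R) = R*V
Y(U, C) = -3 + C*U**2 (Y(U, C) = -3 + ((U*U)*C + 0*U) = -3 + (U**2*C + 0) = -3 + (C*U**2 + 0) = -3 + C*U**2)
(39*(-378))/18049 + Y(-88, 127)/(-30216) = (39*(-378))/18049 + (-3 + 127*(-88)**2)/(-30216) = -14742*1/18049 + (-3 + 127*7744)*(-1/30216) = -14742/18049 + (-3 + 983488)*(-1/30216) = -14742/18049 + 983485*(-1/30216) = -14742/18049 - 983485/30216 = -18196365037/545368584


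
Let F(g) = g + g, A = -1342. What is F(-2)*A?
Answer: 5368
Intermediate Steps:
F(g) = 2*g
F(-2)*A = (2*(-2))*(-1342) = -4*(-1342) = 5368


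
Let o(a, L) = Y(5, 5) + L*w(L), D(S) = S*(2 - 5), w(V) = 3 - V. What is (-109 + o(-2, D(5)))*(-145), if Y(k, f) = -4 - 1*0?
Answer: 55535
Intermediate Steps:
Y(k, f) = -4 (Y(k, f) = -4 + 0 = -4)
D(S) = -3*S (D(S) = S*(-3) = -3*S)
o(a, L) = -4 + L*(3 - L)
(-109 + o(-2, D(5)))*(-145) = (-109 + (-4 - (-3*5)*(-3 - 3*5)))*(-145) = (-109 + (-4 - 1*(-15)*(-3 - 15)))*(-145) = (-109 + (-4 - 1*(-15)*(-18)))*(-145) = (-109 + (-4 - 270))*(-145) = (-109 - 274)*(-145) = -383*(-145) = 55535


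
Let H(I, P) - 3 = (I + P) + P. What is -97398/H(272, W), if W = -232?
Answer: 1546/3 ≈ 515.33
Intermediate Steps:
H(I, P) = 3 + I + 2*P (H(I, P) = 3 + ((I + P) + P) = 3 + (I + 2*P) = 3 + I + 2*P)
-97398/H(272, W) = -97398/(3 + 272 + 2*(-232)) = -97398/(3 + 272 - 464) = -97398/(-189) = -97398*(-1/189) = 1546/3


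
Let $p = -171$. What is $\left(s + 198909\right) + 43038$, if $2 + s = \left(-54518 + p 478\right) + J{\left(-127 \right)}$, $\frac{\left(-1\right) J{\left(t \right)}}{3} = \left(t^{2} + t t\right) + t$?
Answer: $9296$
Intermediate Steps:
$J{\left(t \right)} = - 6 t^{2} - 3 t$ ($J{\left(t \right)} = - 3 \left(\left(t^{2} + t t\right) + t\right) = - 3 \left(\left(t^{2} + t^{2}\right) + t\right) = - 3 \left(2 t^{2} + t\right) = - 3 \left(t + 2 t^{2}\right) = - 6 t^{2} - 3 t$)
$s = -232651$ ($s = -2 - \left(136256 - 381 \left(1 + 2 \left(-127\right)\right)\right) = -2 - \left(136256 - 381 \left(1 - 254\right)\right) = -2 - \left(136256 - -96393\right) = -2 - 232649 = -232651$)
$\left(s + 198909\right) + 43038 = \left(-232651 + 198909\right) + 43038 = -33742 + 43038 = 9296$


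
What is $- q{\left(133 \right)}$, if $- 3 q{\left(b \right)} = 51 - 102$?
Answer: $-17$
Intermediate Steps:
$q{\left(b \right)} = 17$ ($q{\left(b \right)} = - \frac{51 - 102}{3} = \left(- \frac{1}{3}\right) \left(-51\right) = 17$)
$- q{\left(133 \right)} = \left(-1\right) 17 = -17$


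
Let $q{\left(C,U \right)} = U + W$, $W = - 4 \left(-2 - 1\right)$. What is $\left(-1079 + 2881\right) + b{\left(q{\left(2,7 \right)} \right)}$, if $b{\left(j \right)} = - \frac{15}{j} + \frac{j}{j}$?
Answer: $\frac{34242}{19} \approx 1802.2$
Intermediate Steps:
$W = 12$ ($W = \left(-4\right) \left(-3\right) = 12$)
$q{\left(C,U \right)} = 12 + U$ ($q{\left(C,U \right)} = U + 12 = 12 + U$)
$b{\left(j \right)} = 1 - \frac{15}{j}$ ($b{\left(j \right)} = - \frac{15}{j} + 1 = 1 - \frac{15}{j}$)
$\left(-1079 + 2881\right) + b{\left(q{\left(2,7 \right)} \right)} = \left(-1079 + 2881\right) + \frac{-15 + \left(12 + 7\right)}{12 + 7} = 1802 + \frac{-15 + 19}{19} = 1802 + \frac{1}{19} \cdot 4 = 1802 + \frac{4}{19} = \frac{34242}{19}$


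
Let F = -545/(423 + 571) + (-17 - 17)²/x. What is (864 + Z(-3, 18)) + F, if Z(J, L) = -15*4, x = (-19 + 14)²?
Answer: 21114839/24850 ≈ 849.69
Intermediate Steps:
x = 25 (x = (-5)² = 25)
Z(J, L) = -60
F = 1135439/24850 (F = -545/(423 + 571) + (-17 - 17)²/25 = -545/994 + (-34)²*(1/25) = -545*1/994 + 1156*(1/25) = -545/994 + 1156/25 = 1135439/24850 ≈ 45.692)
(864 + Z(-3, 18)) + F = (864 - 60) + 1135439/24850 = 804 + 1135439/24850 = 21114839/24850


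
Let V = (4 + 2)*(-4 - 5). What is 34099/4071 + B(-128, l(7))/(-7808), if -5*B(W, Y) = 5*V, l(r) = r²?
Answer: 133012579/15893184 ≈ 8.3692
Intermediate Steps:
V = -54 (V = 6*(-9) = -54)
B(W, Y) = 54 (B(W, Y) = -(-54) = -⅕*(-270) = 54)
34099/4071 + B(-128, l(7))/(-7808) = 34099/4071 + 54/(-7808) = 34099*(1/4071) + 54*(-1/7808) = 34099/4071 - 27/3904 = 133012579/15893184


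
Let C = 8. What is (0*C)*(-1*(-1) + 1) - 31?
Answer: -31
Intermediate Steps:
(0*C)*(-1*(-1) + 1) - 31 = (0*8)*(-1*(-1) + 1) - 31 = 0*(1 + 1) - 31 = 0*2 - 31 = 0 - 31 = -31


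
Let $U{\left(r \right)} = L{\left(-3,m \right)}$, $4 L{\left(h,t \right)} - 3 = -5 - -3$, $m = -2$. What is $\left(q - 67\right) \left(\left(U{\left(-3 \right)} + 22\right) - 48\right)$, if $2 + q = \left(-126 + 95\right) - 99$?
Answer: $\frac{20497}{4} \approx 5124.3$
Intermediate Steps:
$L{\left(h,t \right)} = \frac{1}{4}$ ($L{\left(h,t \right)} = \frac{3}{4} + \frac{-5 - -3}{4} = \frac{3}{4} + \frac{-5 + 3}{4} = \frac{3}{4} + \frac{1}{4} \left(-2\right) = \frac{3}{4} - \frac{1}{2} = \frac{1}{4}$)
$U{\left(r \right)} = \frac{1}{4}$
$q = -132$ ($q = -2 + \left(\left(-126 + 95\right) - 99\right) = -2 - 130 = -132$)
$\left(q - 67\right) \left(\left(U{\left(-3 \right)} + 22\right) - 48\right) = \left(-132 - 67\right) \left(\left(\frac{1}{4} + 22\right) - 48\right) = - 199 \left(\frac{89}{4} - 48\right) = \left(-199\right) \left(- \frac{103}{4}\right) = \frac{20497}{4}$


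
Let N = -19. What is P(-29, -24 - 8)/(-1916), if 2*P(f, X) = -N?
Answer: -19/3832 ≈ -0.0049582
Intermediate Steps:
P(f, X) = 19/2 (P(f, X) = (-1*(-19))/2 = (½)*19 = 19/2)
P(-29, -24 - 8)/(-1916) = (19/2)/(-1916) = (19/2)*(-1/1916) = -19/3832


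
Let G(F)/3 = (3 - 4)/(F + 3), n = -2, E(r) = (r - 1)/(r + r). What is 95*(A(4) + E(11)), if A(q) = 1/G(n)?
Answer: 380/33 ≈ 11.515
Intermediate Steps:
E(r) = (-1 + r)/(2*r) (E(r) = (-1 + r)/((2*r)) = (-1 + r)*(1/(2*r)) = (-1 + r)/(2*r))
G(F) = -3/(3 + F) (G(F) = 3*((3 - 4)/(F + 3)) = 3*(-1/(3 + F)) = -3/(3 + F))
A(q) = -⅓ (A(q) = 1/(-3/(3 - 2)) = 1/(-3/1) = 1/(-3*1) = 1/(-3) = -⅓)
95*(A(4) + E(11)) = 95*(-⅓ + (½)*(-1 + 11)/11) = 95*(-⅓ + (½)*(1/11)*10) = 95*(-⅓ + 5/11) = 95*(4/33) = 380/33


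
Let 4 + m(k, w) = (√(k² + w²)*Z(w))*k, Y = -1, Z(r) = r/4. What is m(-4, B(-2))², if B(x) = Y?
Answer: (4 - √17)² ≈ 0.015155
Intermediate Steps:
Z(r) = r/4 (Z(r) = r*(¼) = r/4)
B(x) = -1
m(k, w) = -4 + k*w*√(k² + w²)/4 (m(k, w) = -4 + (√(k² + w²)*(w/4))*k = -4 + (w*√(k² + w²)/4)*k = -4 + k*w*√(k² + w²)/4)
m(-4, B(-2))² = (-4 + (¼)*(-4)*(-1)*√((-4)² + (-1)²))² = (-4 + (¼)*(-4)*(-1)*√(16 + 1))² = (-4 + (¼)*(-4)*(-1)*√17)² = (-4 + √17)²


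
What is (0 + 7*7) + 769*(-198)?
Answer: -152213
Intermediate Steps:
(0 + 7*7) + 769*(-198) = (0 + 49) - 152262 = 49 - 152262 = -152213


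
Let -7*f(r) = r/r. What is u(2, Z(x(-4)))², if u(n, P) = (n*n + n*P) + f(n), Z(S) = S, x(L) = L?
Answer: 841/49 ≈ 17.163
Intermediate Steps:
f(r) = -⅐ (f(r) = -r/(7*r) = -⅐*1 = -⅐)
u(n, P) = -⅐ + n² + P*n (u(n, P) = (n*n + n*P) - ⅐ = (n² + P*n) - ⅐ = -⅐ + n² + P*n)
u(2, Z(x(-4)))² = (-⅐ + 2² - 4*2)² = (-⅐ + 4 - 8)² = (-29/7)² = 841/49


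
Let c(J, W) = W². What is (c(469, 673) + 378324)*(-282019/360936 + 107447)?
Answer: 32236995803681369/360936 ≈ 8.9315e+10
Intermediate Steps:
(c(469, 673) + 378324)*(-282019/360936 + 107447) = (673² + 378324)*(-282019/360936 + 107447) = (452929 + 378324)*(-282019*1/360936 + 107447) = 831253*(-282019/360936 + 107447) = 831253*(38781208373/360936) = 32236995803681369/360936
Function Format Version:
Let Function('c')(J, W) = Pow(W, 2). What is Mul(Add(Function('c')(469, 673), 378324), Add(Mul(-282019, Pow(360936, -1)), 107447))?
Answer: Rational(32236995803681369, 360936) ≈ 8.9315e+10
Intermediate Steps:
Mul(Add(Function('c')(469, 673), 378324), Add(Mul(-282019, Pow(360936, -1)), 107447)) = Mul(Add(Pow(673, 2), 378324), Add(Mul(-282019, Pow(360936, -1)), 107447)) = Mul(Add(452929, 378324), Add(Mul(-282019, Rational(1, 360936)), 107447)) = Mul(831253, Add(Rational(-282019, 360936), 107447)) = Mul(831253, Rational(38781208373, 360936)) = Rational(32236995803681369, 360936)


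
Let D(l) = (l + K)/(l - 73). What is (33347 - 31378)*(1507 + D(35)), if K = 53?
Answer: 56291741/19 ≈ 2.9627e+6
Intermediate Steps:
D(l) = (53 + l)/(-73 + l) (D(l) = (l + 53)/(l - 73) = (53 + l)/(-73 + l))
(33347 - 31378)*(1507 + D(35)) = (33347 - 31378)*(1507 + (53 + 35)/(-73 + 35)) = 1969*(1507 + 88/(-38)) = 1969*(1507 - 1/38*88) = 1969*(1507 - 44/19) = 1969*(28589/19) = 56291741/19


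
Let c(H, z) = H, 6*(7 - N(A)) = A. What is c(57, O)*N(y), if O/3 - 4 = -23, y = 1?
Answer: 779/2 ≈ 389.50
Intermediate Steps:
N(A) = 7 - A/6
O = -57 (O = 12 + 3*(-23) = 12 - 69 = -57)
c(57, O)*N(y) = 57*(7 - 1/6*1) = 57*(7 - 1/6) = 57*(41/6) = 779/2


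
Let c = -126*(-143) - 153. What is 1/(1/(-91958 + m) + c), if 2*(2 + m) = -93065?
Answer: 276985/4948337023 ≈ 5.5975e-5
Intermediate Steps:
m = -93069/2 (m = -2 + (½)*(-93065) = -2 - 93065/2 = -93069/2 ≈ -46535.)
c = 17865 (c = 18018 - 153 = 17865)
1/(1/(-91958 + m) + c) = 1/(1/(-91958 - 93069/2) + 17865) = 1/(1/(-276985/2) + 17865) = 1/(-2/276985 + 17865) = 1/(4948337023/276985) = 276985/4948337023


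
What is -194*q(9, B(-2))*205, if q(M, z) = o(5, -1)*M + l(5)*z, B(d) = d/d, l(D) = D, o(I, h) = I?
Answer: -1988500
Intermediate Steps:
B(d) = 1
q(M, z) = 5*M + 5*z
-194*q(9, B(-2))*205 = -194*(5*9 + 5*1)*205 = -194*(45 + 5)*205 = -194*50*205 = -9700*205 = -1988500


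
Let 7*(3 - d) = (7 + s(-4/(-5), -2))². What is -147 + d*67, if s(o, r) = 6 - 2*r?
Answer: -18985/7 ≈ -2712.1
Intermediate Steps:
d = -268/7 (d = 3 - (7 + (6 - 2*(-2)))²/7 = 3 - (7 + (6 + 4))²/7 = 3 - (7 + 10)²/7 = 3 - ⅐*17² = 3 - ⅐*289 = 3 - 289/7 = -268/7 ≈ -38.286)
-147 + d*67 = -147 - 268/7*67 = -147 - 17956/7 = -18985/7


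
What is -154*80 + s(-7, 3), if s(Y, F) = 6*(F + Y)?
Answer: -12344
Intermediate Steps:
s(Y, F) = 6*F + 6*Y
-154*80 + s(-7, 3) = -154*80 + (6*3 + 6*(-7)) = -12320 + (18 - 42) = -12320 - 24 = -12344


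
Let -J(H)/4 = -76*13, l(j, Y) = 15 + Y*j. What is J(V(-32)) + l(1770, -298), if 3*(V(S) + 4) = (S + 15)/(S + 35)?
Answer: -523493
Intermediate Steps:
V(S) = -4 + (15 + S)/(3*(35 + S)) (V(S) = -4 + ((S + 15)/(S + 35))/3 = -4 + ((15 + S)/(35 + S))/3 = -4 + (15 + S)/(3*(35 + S)))
J(H) = 3952 (J(H) = -(-304)*13 = -4*(-988) = 3952)
J(V(-32)) + l(1770, -298) = 3952 + (15 - 298*1770) = 3952 + (15 - 527460) = 3952 - 527445 = -523493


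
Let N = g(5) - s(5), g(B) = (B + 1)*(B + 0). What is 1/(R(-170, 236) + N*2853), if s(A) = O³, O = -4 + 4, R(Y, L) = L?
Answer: 1/85826 ≈ 1.1651e-5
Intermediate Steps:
O = 0
g(B) = B*(1 + B) (g(B) = (1 + B)*B = B*(1 + B))
s(A) = 0 (s(A) = 0³ = 0)
N = 30 (N = 5*(1 + 5) - 1*0 = 5*6 + 0 = 30 + 0 = 30)
1/(R(-170, 236) + N*2853) = 1/(236 + 30*2853) = 1/(236 + 85590) = 1/85826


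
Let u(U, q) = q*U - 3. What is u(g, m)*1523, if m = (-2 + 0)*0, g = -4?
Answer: -4569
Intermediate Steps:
m = 0 (m = -2*0 = 0)
u(U, q) = -3 + U*q (u(U, q) = U*q - 3 = -3 + U*q)
u(g, m)*1523 = (-3 - 4*0)*1523 = (-3 + 0)*1523 = -3*1523 = -4569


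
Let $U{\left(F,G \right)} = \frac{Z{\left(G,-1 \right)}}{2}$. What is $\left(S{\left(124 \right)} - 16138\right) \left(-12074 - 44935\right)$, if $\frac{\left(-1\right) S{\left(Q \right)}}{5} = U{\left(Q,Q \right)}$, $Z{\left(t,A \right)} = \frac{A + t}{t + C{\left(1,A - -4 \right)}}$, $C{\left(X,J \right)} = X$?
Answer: $\frac{46007574207}{50} \approx 9.2015 \cdot 10^{8}$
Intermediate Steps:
$Z{\left(t,A \right)} = \frac{A + t}{1 + t}$ ($Z{\left(t,A \right)} = \frac{A + t}{t + 1} = \frac{A + t}{1 + t}$)
$U{\left(F,G \right)} = \frac{-1 + G}{2 \left(1 + G\right)}$ ($U{\left(F,G \right)} = \frac{\frac{1}{1 + G} \left(-1 + G\right)}{2} = \frac{-1 + G}{1 + G} \frac{1}{2} = \frac{-1 + G}{2 \left(1 + G\right)}$)
$S{\left(Q \right)} = - \frac{5 \left(-1 + Q\right)}{2 \left(1 + Q\right)}$ ($S{\left(Q \right)} = - 5 \frac{-1 + Q}{2 \left(1 + Q\right)} = - \frac{5 \left(-1 + Q\right)}{2 \left(1 + Q\right)}$)
$\left(S{\left(124 \right)} - 16138\right) \left(-12074 - 44935\right) = \left(\frac{5 \left(1 - 124\right)}{2 \left(1 + 124\right)} - 16138\right) \left(-12074 - 44935\right) = \left(\frac{5 \left(1 - 124\right)}{2 \cdot 125} - 16138\right) \left(-57009\right) = \left(\frac{5}{2} \cdot \frac{1}{125} \left(-123\right) - 16138\right) \left(-57009\right) = \left(- \frac{123}{50} - 16138\right) \left(-57009\right) = \left(- \frac{807023}{50}\right) \left(-57009\right) = \frac{46007574207}{50}$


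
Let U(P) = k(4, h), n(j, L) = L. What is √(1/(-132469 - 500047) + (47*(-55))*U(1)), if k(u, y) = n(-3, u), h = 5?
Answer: I*√1034197727469889/316258 ≈ 101.69*I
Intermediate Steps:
k(u, y) = u
U(P) = 4
√(1/(-132469 - 500047) + (47*(-55))*U(1)) = √(1/(-132469 - 500047) + (47*(-55))*4) = √(1/(-632516) - 2585*4) = √(-1/632516 - 10340) = √(-6540215441/632516) = I*√1034197727469889/316258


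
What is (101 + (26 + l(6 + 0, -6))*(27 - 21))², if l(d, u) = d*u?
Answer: 1681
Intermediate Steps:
(101 + (26 + l(6 + 0, -6))*(27 - 21))² = (101 + (26 + (6 + 0)*(-6))*(27 - 21))² = (101 + (26 + 6*(-6))*6)² = (101 + (26 - 36)*6)² = (101 - 10*6)² = (101 - 60)² = 41² = 1681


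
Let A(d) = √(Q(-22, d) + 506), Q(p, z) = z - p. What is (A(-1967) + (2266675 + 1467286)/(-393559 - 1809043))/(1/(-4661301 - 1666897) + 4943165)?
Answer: -1074056569649/3131832414508130579 + 6328198*I*√1439/31281326866669 ≈ -3.4295e-7 + 7.6741e-6*I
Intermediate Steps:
A(d) = √(528 + d) (A(d) = √((d - 1*(-22)) + 506) = √((d + 22) + 506) = √((22 + d) + 506) = √(528 + d))
(A(-1967) + (2266675 + 1467286)/(-393559 - 1809043))/(1/(-4661301 - 1666897) + 4943165) = (√(528 - 1967) + (2266675 + 1467286)/(-393559 - 1809043))/(1/(-4661301 - 1666897) + 4943165) = (√(-1439) + 3733961/(-2202602))/(1/(-6328198) + 4943165) = (I*√1439 + 3733961*(-1/2202602))/(-1/6328198 + 4943165) = (I*√1439 - 3733961/2202602)/(31281326866669/6328198) = (-3733961/2202602 + I*√1439)*(6328198/31281326866669) = -1074056569649/3131832414508130579 + 6328198*I*√1439/31281326866669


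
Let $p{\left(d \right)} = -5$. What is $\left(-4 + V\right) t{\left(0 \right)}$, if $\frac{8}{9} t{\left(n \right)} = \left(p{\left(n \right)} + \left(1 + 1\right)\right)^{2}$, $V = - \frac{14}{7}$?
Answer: $- \frac{243}{4} \approx -60.75$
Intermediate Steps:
$V = -2$ ($V = \left(-14\right) \frac{1}{7} = -2$)
$t{\left(n \right)} = \frac{81}{8}$ ($t{\left(n \right)} = \frac{9 \left(-5 + \left(1 + 1\right)\right)^{2}}{8} = \frac{9 \left(-5 + 2\right)^{2}}{8} = \frac{9 \left(-3\right)^{2}}{8} = \frac{9}{8} \cdot 9 = \frac{81}{8}$)
$\left(-4 + V\right) t{\left(0 \right)} = \left(-4 - 2\right) \frac{81}{8} = \left(-6\right) \frac{81}{8} = - \frac{243}{4}$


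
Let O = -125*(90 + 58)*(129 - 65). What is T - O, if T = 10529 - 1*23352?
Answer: 1171177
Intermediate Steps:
T = -12823 (T = 10529 - 23352 = -12823)
O = -1184000 (O = -18500*64 = -125*9472 = -1184000)
T - O = -12823 - 1*(-1184000) = -12823 + 1184000 = 1171177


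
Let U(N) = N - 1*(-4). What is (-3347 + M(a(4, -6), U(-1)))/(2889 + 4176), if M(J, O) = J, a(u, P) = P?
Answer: -3353/7065 ≈ -0.47459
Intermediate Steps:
U(N) = 4 + N (U(N) = N + 4 = 4 + N)
(-3347 + M(a(4, -6), U(-1)))/(2889 + 4176) = (-3347 - 6)/(2889 + 4176) = -3353/7065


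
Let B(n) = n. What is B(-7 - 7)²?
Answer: 196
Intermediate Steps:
B(-7 - 7)² = (-7 - 7)² = (-14)² = 196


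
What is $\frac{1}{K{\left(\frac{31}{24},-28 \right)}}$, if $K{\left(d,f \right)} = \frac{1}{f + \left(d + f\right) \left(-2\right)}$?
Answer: $\frac{305}{12} \approx 25.417$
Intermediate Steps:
$K{\left(d,f \right)} = \frac{1}{- f - 2 d}$ ($K{\left(d,f \right)} = \frac{1}{f - \left(2 d + 2 f\right)} = \frac{1}{- f - 2 d}$)
$\frac{1}{K{\left(\frac{31}{24},-28 \right)}} = \frac{1}{\left(-1\right) \frac{1}{-28 + 2 \cdot \frac{31}{24}}} = \frac{1}{\left(-1\right) \frac{1}{-28 + \frac{31}{12}}} = \frac{1}{\left(-1\right) \frac{1}{- \frac{305}{12}}} = \frac{1}{\left(-1\right) \left(- \frac{12}{305}\right)} = \frac{1}{\frac{12}{305}} = \frac{305}{12}$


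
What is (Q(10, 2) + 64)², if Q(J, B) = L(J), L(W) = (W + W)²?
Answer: 215296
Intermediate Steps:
L(W) = 4*W² (L(W) = (2*W)² = 4*W²)
Q(J, B) = 4*J²
(Q(10, 2) + 64)² = (4*10² + 64)² = (4*100 + 64)² = (400 + 64)² = 464² = 215296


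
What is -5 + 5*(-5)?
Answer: -30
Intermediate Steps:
-5 + 5*(-5) = -5 - 25 = -30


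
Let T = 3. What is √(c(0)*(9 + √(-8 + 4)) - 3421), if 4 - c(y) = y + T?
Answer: √(-3412 + 2*I) ≈ 0.0171 + 58.412*I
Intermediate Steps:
c(y) = 1 - y (c(y) = 4 - (y + 3) = 4 - (3 + y) = 4 + (-3 - y) = 1 - y)
√(c(0)*(9 + √(-8 + 4)) - 3421) = √((1 - 1*0)*(9 + √(-8 + 4)) - 3421) = √((1 + 0)*(9 + √(-4)) - 3421) = √(1*(9 + 2*I) - 3421) = √((9 + 2*I) - 3421) = √(-3412 + 2*I)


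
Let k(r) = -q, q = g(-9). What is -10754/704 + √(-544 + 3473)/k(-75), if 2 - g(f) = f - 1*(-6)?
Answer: -5377/352 - √2929/5 ≈ -26.100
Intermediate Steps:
g(f) = -4 - f (g(f) = 2 - (f - 1*(-6)) = 2 - (f + 6) = 2 - (6 + f) = 2 + (-6 - f) = -4 - f)
q = 5 (q = -4 - 1*(-9) = -4 + 9 = 5)
k(r) = -5 (k(r) = -1*5 = -5)
-10754/704 + √(-544 + 3473)/k(-75) = -10754/704 + √(-544 + 3473)/(-5) = -10754*1/704 + √2929*(-⅕) = -5377/352 - √2929/5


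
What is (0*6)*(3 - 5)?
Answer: 0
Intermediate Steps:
(0*6)*(3 - 5) = 0*(-2) = 0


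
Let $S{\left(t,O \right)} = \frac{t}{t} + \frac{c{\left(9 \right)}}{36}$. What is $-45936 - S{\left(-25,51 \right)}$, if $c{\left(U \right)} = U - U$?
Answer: $-45937$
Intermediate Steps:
$c{\left(U \right)} = 0$
$S{\left(t,O \right)} = 1$ ($S{\left(t,O \right)} = \frac{t}{t} + \frac{0}{36} = 1 + 0 \cdot \frac{1}{36} = 1 + 0 = 1$)
$-45936 - S{\left(-25,51 \right)} = -45936 - 1 = -45937$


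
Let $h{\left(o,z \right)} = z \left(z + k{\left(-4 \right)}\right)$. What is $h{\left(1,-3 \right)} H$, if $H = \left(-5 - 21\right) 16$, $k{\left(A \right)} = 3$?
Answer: $0$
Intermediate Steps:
$H = -416$ ($H = \left(-26\right) 16 = -416$)
$h{\left(o,z \right)} = z \left(3 + z\right)$ ($h{\left(o,z \right)} = z \left(z + 3\right) = z \left(3 + z\right)$)
$h{\left(1,-3 \right)} H = - 3 \left(3 - 3\right) \left(-416\right) = \left(-3\right) 0 \left(-416\right) = 0 \left(-416\right) = 0$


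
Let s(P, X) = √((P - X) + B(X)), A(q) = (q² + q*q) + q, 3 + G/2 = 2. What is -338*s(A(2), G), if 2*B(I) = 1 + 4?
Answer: -169*√58 ≈ -1287.1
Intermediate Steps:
B(I) = 5/2 (B(I) = (1 + 4)/2 = (½)*5 = 5/2)
G = -2 (G = -6 + 2*2 = -6 + 4 = -2)
A(q) = q + 2*q² (A(q) = (q² + q²) + q = 2*q² + q = q + 2*q²)
s(P, X) = √(5/2 + P - X) (s(P, X) = √((P - X) + 5/2) = √(5/2 + P - X))
-338*s(A(2), G) = -169*√(10 - 4*(-2) + 4*(2*(1 + 2*2))) = -169*√(10 + 8 + 4*(2*(1 + 4))) = -169*√(10 + 8 + 4*(2*5)) = -169*√(10 + 8 + 4*10) = -169*√(10 + 8 + 40) = -169*√58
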